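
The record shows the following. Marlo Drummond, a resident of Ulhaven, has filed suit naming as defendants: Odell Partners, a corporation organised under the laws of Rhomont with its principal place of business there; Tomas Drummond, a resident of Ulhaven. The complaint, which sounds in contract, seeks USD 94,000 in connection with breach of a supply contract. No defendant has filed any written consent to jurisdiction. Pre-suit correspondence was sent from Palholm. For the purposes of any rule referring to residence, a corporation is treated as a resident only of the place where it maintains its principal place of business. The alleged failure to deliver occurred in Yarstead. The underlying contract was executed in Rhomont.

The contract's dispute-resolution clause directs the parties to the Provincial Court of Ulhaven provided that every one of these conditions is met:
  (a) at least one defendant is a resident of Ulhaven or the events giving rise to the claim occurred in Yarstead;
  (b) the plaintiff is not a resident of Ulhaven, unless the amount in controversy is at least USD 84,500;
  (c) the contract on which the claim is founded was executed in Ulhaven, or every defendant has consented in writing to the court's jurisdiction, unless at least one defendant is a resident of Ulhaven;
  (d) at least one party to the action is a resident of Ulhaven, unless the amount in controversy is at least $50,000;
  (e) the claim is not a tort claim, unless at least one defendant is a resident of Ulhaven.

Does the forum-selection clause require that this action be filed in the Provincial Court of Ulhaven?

The Provincial Court of Ulhaven:
  (a) Tomas Drummond resides in Ulhaven, so this disjunct is met. Satisfied.
  (b) The plaintiff resides in Ulhaven. The proviso rescues it, though: the amount in controversy is 94,000 dollars, which meets the 84,500 dollars floor. Satisfied.
  (c) The contract was executed in Rhomont, not Ulhaven; no such written consent has been filed — every alternative fails. However, Tomas Drummond resides in Ulhaven, so the 'unless' proviso supplies this condition. Met.
  (d) Marlo Drummond resides in Ulhaven. Met.
  (e) The claim is a contract claim, not a tort claim. Satisfied.
  → The clause applies.

Yes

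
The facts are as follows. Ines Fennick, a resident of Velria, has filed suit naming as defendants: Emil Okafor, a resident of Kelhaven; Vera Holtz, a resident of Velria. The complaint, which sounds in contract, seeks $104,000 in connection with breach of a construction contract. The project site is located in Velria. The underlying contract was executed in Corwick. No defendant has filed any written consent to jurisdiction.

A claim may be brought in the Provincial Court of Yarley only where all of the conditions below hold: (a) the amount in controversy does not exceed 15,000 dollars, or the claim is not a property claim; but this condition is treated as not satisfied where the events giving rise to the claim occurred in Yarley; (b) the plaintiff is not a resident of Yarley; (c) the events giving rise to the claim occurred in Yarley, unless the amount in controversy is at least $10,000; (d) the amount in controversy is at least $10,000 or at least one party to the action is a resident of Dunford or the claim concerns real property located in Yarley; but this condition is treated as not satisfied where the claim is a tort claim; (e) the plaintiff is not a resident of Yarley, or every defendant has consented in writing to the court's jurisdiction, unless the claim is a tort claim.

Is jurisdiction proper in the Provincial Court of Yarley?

Yes

The Provincial Court of Yarley:
  (a) The claim is a contract claim, not a property claim, so one alternative holds. And the carve-out is inapplicable — the operative events occurred in Velria, not Yarley. Met.
  (b) The plaintiff resides in Velria, which is not Yarley. Satisfied.
  (c) The operative events occurred in Velria, not Yarley. However, the amount in controversy is 104,000 dollars, which meets the USD 10,000 floor, so the 'unless' proviso supplies this condition. Condition met.
  (d) The amount in controversy is $104,000, which meets the 10,000 dollars floor, which satisfies one of the alternatives. The carve-out does not apply: the claim is a contract claim, not a tort claim. Satisfied.
  (e) The plaintiff resides in Velria, which is not Yarley, so one alternative holds. Met.
  → The court has jurisdiction.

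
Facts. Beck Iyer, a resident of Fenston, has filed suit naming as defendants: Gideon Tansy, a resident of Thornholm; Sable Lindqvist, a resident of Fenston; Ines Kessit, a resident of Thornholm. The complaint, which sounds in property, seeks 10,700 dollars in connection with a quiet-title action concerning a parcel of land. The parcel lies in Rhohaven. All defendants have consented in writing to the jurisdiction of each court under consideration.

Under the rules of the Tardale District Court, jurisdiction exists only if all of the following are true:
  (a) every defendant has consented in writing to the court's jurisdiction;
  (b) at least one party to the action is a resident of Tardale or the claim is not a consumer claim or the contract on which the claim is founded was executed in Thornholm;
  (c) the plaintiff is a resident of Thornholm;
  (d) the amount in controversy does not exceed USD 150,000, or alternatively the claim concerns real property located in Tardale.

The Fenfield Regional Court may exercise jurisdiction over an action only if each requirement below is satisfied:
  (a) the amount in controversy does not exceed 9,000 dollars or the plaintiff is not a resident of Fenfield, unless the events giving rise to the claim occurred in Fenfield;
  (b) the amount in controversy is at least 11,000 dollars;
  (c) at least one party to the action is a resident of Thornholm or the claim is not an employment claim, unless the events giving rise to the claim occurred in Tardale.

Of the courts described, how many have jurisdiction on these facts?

0

The Tardale District Court:
  (a) Every defendant has filed written consent. Condition met.
  (b) The claim is a property claim, not a consumer claim, which satisfies one of the alternatives. Met.
  (c) The plaintiff resides in Fenston, not Thornholm. Not met.
  (d) The amount in controversy is USD 10,700, within the USD 150,000 ceiling, which satisfies one of the alternatives. Met.
  → At least one condition fails; no jurisdiction.
The Fenfield Regional Court:
  (a) The plaintiff resides in Fenston, which is not Fenfield — that alternative is enough. Condition met.
  (b) The amount in controversy is $10,700, below the $11,000 floor. Not met.
  (c) Gideon Tansy resides in Thornholm, so this disjunct is met. Condition met.
  → Not every requirement is met — no jurisdiction.
No court satisfies all of its conditions.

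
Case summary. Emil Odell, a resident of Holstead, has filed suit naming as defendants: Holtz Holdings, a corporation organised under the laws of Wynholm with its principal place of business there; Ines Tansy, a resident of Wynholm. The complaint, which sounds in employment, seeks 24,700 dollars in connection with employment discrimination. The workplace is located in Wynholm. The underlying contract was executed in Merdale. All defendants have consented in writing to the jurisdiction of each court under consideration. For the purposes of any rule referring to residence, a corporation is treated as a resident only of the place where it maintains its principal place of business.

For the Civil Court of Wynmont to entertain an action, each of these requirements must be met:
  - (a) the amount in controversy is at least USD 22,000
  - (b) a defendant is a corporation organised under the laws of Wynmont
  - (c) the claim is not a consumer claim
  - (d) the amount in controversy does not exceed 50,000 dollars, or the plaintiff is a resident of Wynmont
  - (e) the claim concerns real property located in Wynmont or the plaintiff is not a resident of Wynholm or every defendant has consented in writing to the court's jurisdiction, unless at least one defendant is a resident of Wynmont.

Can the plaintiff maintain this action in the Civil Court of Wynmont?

No

The Civil Court of Wynmont:
  (a) The amount in controversy is $24,700, which meets the 22,000 dollars floor. Satisfied.
  (b) The corporate defendant(s) are organised in Wynholm, not Wynmont. Not met.
  (c) The claim is an employment claim, not a consumer claim. Met.
  (d) The amount in controversy is $24,700, within the $50,000 ceiling, so one alternative holds. Met.
  (e) The plaintiff resides in Holstead, which is not Wynholm, which satisfies one of the alternatives. Satisfied.
  → No jurisdiction.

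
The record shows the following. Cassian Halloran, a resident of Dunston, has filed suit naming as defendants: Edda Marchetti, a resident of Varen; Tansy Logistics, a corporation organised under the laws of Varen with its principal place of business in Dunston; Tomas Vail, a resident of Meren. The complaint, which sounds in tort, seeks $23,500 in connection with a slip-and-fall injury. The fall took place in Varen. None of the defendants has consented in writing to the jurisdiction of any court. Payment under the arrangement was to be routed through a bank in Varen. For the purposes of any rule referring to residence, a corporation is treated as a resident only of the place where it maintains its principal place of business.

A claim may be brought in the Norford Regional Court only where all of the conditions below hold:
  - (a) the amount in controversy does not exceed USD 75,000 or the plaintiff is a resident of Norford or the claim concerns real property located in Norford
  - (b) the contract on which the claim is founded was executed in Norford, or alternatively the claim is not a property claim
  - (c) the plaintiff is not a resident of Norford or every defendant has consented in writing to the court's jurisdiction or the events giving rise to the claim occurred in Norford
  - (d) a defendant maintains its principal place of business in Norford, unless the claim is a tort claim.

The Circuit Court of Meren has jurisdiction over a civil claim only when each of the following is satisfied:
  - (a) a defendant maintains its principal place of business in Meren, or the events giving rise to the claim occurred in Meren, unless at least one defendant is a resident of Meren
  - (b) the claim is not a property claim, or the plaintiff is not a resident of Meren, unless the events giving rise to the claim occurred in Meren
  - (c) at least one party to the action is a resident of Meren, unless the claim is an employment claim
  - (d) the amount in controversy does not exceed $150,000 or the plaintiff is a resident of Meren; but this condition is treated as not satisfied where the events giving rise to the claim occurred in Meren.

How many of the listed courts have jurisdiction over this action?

2

The Norford Regional Court:
  (a) The amount in controversy is USD 23,500, within the 75,000 dollars ceiling, which satisfies one of the alternatives. Satisfied.
  (b) The claim is a tort claim, not a property claim — that alternative is enough. Condition met.
  (c) The plaintiff resides in Dunston, which is not Norford, so this disjunct is met. Met.
  (d) The corporate defendant(s) have their principal place of business in Dunston, not Norford. However, the claim is a tort claim, so the 'unless' proviso supplies this condition. Satisfied.
  → All conditions met; jurisdiction exists.
The Circuit Court of Meren:
  (a) The corporate defendant(s) have their principal place of business in Dunston, not Meren; the operative events occurred in Varen, not Meren — no alternative holds. However, Tomas Vail resides in Meren, so the 'unless' proviso supplies this condition. Condition met.
  (b) The claim is a tort claim, not a property claim, which satisfies one of the alternatives. Satisfied.
  (c) Tomas Vail resides in Meren. Met.
  (d) The amount in controversy is 23,500 dollars, within the $150,000 ceiling, so one alternative holds. The exception is not triggered, since the operative events occurred in Varen, not Meren. Met.
  → The court has jurisdiction.
Courts with jurisdiction: the Norford Regional Court, the Circuit Court of Meren — 2 in total.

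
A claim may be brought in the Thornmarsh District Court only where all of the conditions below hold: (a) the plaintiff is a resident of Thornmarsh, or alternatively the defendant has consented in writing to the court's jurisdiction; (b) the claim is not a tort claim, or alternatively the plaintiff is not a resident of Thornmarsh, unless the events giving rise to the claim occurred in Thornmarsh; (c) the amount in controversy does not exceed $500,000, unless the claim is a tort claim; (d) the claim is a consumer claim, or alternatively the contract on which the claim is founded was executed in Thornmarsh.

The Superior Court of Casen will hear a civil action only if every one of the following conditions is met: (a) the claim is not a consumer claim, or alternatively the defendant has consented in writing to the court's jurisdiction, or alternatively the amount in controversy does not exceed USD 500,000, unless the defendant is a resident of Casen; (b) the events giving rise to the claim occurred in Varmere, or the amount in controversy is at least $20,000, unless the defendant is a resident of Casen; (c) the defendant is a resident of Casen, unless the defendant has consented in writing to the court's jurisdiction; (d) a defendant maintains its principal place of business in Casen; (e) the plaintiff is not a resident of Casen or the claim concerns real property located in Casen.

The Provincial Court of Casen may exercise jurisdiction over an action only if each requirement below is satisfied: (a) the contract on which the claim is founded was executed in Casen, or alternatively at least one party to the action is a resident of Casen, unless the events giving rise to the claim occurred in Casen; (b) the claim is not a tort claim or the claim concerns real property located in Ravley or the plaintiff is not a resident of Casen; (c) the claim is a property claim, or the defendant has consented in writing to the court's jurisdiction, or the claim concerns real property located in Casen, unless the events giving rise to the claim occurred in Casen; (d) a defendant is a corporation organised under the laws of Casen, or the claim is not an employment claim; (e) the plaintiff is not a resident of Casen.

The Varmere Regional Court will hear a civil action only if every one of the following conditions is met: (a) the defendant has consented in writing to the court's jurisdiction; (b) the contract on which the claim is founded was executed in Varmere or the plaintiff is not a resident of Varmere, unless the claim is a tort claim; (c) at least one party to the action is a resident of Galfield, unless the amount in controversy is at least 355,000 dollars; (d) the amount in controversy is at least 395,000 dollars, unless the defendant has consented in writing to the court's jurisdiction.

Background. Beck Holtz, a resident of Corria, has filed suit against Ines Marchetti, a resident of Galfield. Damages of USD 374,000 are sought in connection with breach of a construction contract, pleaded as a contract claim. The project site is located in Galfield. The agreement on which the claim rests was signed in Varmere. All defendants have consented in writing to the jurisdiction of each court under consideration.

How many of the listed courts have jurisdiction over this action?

The Thornmarsh District Court:
  (a) Every defendant has filed written consent — that alternative is enough. Met.
  (b) The claim is a contract claim, not a tort claim, so one alternative holds. Condition met.
  (c) The amount in controversy is USD 374,000, within the $500,000 ceiling. Satisfied.
  (d) The claim is a contract claim, not a consumer claim; the contract was executed in Varmere, not Thornmarsh — none of the alternatives is met. Condition not met.
  → Not every requirement is met — no jurisdiction.
The Superior Court of Casen:
  (a) The claim is a contract claim, not a consumer claim, so one alternative holds. Satisfied.
  (b) The amount in controversy is USD 374,000, which meets the USD 20,000 floor, which satisfies one of the alternatives. Met.
  (c) The defendant resides in Galfield, not Casen. But every defendant has filed written consent, and the 'unless' clause therefore excuses the requirement. Satisfied.
  (d) No defendant is a corporation. Fails.
  (e) The plaintiff resides in Corria, which is not Casen, so this disjunct is met. Condition met.
  → No jurisdiction.
The Provincial Court of Casen:
  (a) The contract was executed in Varmere, not Casen; no party resides in Casen — every alternative fails. Nor does the 'unless' clause help: the operative events occurred in Galfield, not Casen. Fails.
  (b) The claim is a contract claim, not a tort claim, so one alternative holds. Met.
  (c) Every defendant has filed written consent, so this disjunct is met. Condition met.
  (d) The claim is a contract claim, not an employment claim, which satisfies one of the alternatives. Met.
  (e) The plaintiff resides in Corria, which is not Casen. Met.
  → Not every requirement is met — no jurisdiction.
The Varmere Regional Court:
  (a) Every defendant has filed written consent. Condition met.
  (b) The contract was executed in Varmere — that alternative is enough. Condition met.
  (c) Ines Marchetti resides in Galfield. Condition met.
  (d) The amount in controversy is $374,000, below the USD 395,000 floor. The proviso rescues it, though: every defendant has filed written consent. Satisfied.
  → Jurisdiction lies.
Courts with jurisdiction: the Varmere Regional Court — 1 in total.

1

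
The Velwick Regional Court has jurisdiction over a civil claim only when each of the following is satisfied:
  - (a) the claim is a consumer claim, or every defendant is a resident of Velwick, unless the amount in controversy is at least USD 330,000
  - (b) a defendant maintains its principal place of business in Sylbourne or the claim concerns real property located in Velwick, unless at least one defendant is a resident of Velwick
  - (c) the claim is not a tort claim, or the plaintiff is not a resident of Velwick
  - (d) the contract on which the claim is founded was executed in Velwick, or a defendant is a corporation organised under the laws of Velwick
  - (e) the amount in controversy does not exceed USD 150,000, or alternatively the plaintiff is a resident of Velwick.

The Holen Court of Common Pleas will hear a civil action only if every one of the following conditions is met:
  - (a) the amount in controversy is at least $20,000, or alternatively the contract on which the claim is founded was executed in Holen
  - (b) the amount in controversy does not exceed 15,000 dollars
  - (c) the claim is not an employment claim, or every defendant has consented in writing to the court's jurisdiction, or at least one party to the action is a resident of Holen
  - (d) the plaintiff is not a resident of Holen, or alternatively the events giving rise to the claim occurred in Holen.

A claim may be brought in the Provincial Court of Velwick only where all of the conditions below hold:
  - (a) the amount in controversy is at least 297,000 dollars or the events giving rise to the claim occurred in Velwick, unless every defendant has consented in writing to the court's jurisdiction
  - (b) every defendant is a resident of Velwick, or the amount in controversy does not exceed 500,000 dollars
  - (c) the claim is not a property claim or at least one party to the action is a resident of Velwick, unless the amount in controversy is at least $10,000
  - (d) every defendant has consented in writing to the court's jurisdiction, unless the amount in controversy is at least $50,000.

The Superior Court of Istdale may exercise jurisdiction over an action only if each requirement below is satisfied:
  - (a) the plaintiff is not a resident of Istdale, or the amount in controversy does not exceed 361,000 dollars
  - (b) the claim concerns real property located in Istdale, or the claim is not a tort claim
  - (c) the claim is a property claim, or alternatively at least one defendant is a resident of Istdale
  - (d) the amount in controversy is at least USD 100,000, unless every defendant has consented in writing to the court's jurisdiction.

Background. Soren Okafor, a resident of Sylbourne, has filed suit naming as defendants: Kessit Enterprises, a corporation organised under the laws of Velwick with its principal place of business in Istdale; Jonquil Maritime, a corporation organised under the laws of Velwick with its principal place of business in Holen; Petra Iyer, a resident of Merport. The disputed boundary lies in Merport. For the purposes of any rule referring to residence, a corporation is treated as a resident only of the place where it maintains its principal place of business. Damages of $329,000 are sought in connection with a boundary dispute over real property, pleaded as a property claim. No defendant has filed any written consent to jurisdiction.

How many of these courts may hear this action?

The Velwick Regional Court:
  (a) The claim is a property claim, not a consumer claim; the defendants reside as follows — Kessit Enterprises in Istdale, Jonquil Maritime in Holen, Petra Iyer in Merport — not all in Velwick — every alternative fails. The proviso offers no rescue either, since the amount in controversy is $329,000, below the $330,000 floor. Not satisfied.
  (b) The corporate defendant(s) have their principal place of business in Holen, Istdale, not Sylbourne; the property lies in Merport, not Velwick — none of the alternatives is met. And no defendant resides in Velwick (they reside in Istdale, Holen, Merport), so the proviso does not save it. Condition not met.
  (c) The claim is a property claim, not a tort claim, so one alternative holds. Satisfied.
  (d) Kessit Enterprises is organised under the laws of Velwick, so one alternative holds. Satisfied.
  (e) The amount in controversy is $329,000, above the USD 150,000 ceiling; the plaintiff resides in Sylbourne, not Velwick — no alternative holds. Condition not met.
  → The court lacks jurisdiction.
The Holen Court of Common Pleas:
  (a) The amount in controversy is USD 329,000, which meets the $20,000 floor, so this disjunct is met. Satisfied.
  (b) The amount in controversy is $329,000, above the $15,000 ceiling. Condition not met.
  (c) The claim is a property claim, not an employment claim, so one alternative holds. Met.
  (d) The plaintiff resides in Sylbourne, which is not Holen — that alternative is enough. Met.
  → Not every requirement is met — no jurisdiction.
The Provincial Court of Velwick:
  (a) The amount in controversy is 329,000 dollars, which meets the USD 297,000 floor, so this disjunct is met. Condition met.
  (b) The amount in controversy is USD 329,000, within the 500,000 dollars ceiling, which satisfies one of the alternatives. Satisfied.
  (c) The claim is a property claim; no party resides in Velwick — no alternative holds. But the amount in controversy is 329,000 dollars, which meets the $10,000 floor, and the 'unless' clause therefore excuses the requirement. Met.
  (d) No such written consent has been filed. The proviso rescues it, though: the amount in controversy is USD 329,000, which meets the 50,000 dollars floor. Satisfied.
  → Every requirement is satisfied — jurisdiction.
The Superior Court of Istdale:
  (a) The plaintiff resides in Sylbourne, which is not Istdale, so one alternative holds. Satisfied.
  (b) The claim is a property claim, not a tort claim, so this disjunct is met. Satisfied.
  (c) The claim is a property claim — that alternative is enough. Satisfied.
  (d) The amount in controversy is $329,000, which meets the USD 100,000 floor. Met.
  → All conditions met; jurisdiction exists.
Courts with jurisdiction: the Provincial Court of Velwick, the Superior Court of Istdale — 2 in total.

2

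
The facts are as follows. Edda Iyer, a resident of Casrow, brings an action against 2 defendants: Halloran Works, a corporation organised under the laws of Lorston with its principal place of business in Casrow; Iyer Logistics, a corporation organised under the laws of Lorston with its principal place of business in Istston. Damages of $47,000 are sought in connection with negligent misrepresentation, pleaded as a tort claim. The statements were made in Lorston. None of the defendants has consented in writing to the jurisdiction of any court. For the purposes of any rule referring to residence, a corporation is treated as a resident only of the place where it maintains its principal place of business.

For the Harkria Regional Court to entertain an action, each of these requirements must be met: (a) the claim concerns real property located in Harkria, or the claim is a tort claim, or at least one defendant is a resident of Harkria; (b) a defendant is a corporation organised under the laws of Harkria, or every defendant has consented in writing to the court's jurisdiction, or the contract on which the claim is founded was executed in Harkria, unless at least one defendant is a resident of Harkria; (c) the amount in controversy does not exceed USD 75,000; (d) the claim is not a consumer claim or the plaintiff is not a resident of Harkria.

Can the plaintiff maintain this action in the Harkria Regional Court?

The Harkria Regional Court:
  (a) The claim is a tort claim, so this disjunct is met. Met.
  (b) The corporate defendant(s) are organised in Lorston, not Harkria; no such written consent has been filed; no contract (and hence no place of execution) is alleged — every alternative fails. Nor does the 'unless' clause help: no defendant resides in Harkria (they reside in Casrow, Istston). Not met.
  (c) The amount in controversy is $47,000, within the 75,000 dollars ceiling. Met.
  (d) The claim is a tort claim, not a consumer claim, so one alternative holds. Condition met.
  → At least one condition fails; no jurisdiction.

No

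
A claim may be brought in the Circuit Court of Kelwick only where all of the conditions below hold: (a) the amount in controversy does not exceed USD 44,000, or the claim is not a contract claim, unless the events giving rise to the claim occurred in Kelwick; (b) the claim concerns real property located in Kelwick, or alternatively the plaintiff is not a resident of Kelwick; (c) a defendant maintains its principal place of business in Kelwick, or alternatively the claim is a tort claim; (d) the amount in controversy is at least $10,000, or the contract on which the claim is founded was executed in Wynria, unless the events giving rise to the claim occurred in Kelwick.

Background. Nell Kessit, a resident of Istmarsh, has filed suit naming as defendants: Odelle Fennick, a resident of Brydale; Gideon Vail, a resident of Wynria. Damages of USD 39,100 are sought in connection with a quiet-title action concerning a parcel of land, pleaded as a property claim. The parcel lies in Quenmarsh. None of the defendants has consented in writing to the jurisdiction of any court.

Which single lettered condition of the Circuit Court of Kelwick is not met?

The Circuit Court of Kelwick:
  (a) The amount in controversy is USD 39,100, within the $44,000 ceiling, so this disjunct is met. Condition met.
  (b) The plaintiff resides in Istmarsh, which is not Kelwick, which satisfies one of the alternatives. Met.
  (c) No defendant is a corporation; the claim is a property claim, not a tort claim — none of the alternatives is met. Fails.
  (d) The amount in controversy is $39,100, which meets the USD 10,000 floor, which satisfies one of the alternatives. Satisfied.
Only condition (c) fails.

(c)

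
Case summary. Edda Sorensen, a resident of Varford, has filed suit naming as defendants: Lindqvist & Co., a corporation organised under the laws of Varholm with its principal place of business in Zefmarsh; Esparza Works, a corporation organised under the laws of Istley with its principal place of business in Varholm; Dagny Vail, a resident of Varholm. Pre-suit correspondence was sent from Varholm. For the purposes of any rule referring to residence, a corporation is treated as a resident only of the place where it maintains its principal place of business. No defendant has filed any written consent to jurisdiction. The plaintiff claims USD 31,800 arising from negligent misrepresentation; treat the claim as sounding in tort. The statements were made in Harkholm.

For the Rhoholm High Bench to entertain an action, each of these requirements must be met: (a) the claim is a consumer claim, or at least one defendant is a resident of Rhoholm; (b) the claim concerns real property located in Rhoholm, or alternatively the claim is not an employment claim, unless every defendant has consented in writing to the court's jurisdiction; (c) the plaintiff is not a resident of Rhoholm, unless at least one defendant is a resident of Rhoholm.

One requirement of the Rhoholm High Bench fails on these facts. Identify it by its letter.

The Rhoholm High Bench:
  (a) The claim is a tort claim, not a consumer claim; no defendant resides in Rhoholm (they reside in Zefmarsh, Varholm, Varholm) — no alternative holds. Fails.
  (b) The claim is a tort claim, not an employment claim — that alternative is enough. Satisfied.
  (c) The plaintiff resides in Varford, which is not Rhoholm. Satisfied.
Only condition (a) fails.

(a)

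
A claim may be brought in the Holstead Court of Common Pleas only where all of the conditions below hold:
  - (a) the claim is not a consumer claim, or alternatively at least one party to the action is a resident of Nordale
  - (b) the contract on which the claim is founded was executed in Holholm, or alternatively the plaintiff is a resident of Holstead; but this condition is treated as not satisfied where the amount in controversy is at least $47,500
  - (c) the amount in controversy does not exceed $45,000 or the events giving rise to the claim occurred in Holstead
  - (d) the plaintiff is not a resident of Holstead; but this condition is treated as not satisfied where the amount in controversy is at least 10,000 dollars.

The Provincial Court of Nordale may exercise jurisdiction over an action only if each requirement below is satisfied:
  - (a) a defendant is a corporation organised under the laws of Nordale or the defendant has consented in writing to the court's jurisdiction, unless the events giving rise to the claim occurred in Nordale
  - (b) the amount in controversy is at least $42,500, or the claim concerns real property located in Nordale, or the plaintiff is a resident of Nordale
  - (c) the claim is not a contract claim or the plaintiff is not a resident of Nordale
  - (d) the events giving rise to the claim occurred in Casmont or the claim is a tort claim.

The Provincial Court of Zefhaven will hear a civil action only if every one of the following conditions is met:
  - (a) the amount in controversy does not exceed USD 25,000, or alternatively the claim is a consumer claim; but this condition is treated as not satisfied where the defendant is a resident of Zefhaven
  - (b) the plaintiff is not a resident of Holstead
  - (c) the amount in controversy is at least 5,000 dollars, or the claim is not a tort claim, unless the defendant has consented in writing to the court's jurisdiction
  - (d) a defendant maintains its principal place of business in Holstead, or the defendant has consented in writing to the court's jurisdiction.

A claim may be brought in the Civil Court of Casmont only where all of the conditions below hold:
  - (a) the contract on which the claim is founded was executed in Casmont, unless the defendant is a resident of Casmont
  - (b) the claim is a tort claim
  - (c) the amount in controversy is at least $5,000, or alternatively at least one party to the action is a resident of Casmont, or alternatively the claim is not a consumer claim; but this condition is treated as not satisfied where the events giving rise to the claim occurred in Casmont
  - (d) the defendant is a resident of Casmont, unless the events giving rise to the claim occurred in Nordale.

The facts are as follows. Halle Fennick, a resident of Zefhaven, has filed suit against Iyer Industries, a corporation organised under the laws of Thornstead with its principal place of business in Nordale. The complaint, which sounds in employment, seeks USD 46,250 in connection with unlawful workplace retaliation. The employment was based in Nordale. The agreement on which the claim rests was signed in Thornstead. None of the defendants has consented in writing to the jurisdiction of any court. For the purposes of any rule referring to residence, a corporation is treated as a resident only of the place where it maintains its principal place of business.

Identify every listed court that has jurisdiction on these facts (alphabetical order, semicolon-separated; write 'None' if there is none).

None

The Holstead Court of Common Pleas:
  (a) The claim is an employment claim, not a consumer claim — that alternative is enough. Condition met.
  (b) The contract was executed in Thornstead, not Holholm; the plaintiff resides in Zefhaven, not Holstead — no alternative holds. Condition not met.
  (c) The amount in controversy is $46,250, above the 45,000 dollars ceiling; the operative events occurred in Nordale, not Holstead — no alternative holds. Condition not met.
  (d) The plaintiff resides in Zefhaven, which is not Holstead. However, the amount in controversy is $46,250, which meets the $10,000 floor, which falls within the stated exception and so defeats the condition. Fails.
  → At least one condition fails; no jurisdiction.
The Provincial Court of Nordale:
  (a) The corporate defendant(s) are organised in Thornstead, not Nordale; no such written consent has been filed — no alternative holds. The proviso rescues it, though: the operative events occurred in Nordale. Satisfied.
  (b) The amount in controversy is 46,250 dollars, which meets the USD 42,500 floor, so one alternative holds. Condition met.
  (c) The claim is an employment claim, not a contract claim — that alternative is enough. Condition met.
  (d) The operative events occurred in Nordale, not Casmont; the claim is an employment claim, not a tort claim — no alternative holds. Condition not met.
  → Not every requirement is met — no jurisdiction.
The Provincial Court of Zefhaven:
  (a) The amount in controversy is USD 46,250, above the USD 25,000 ceiling; the claim is an employment claim, not a consumer claim — every alternative fails. Fails.
  (b) The plaintiff resides in Zefhaven, which is not Holstead. Satisfied.
  (c) The amount in controversy is USD 46,250, which meets the 5,000 dollars floor, so one alternative holds. Satisfied.
  (d) The corporate defendant(s) have their principal place of business in Nordale, not Holstead; no such written consent has been filed — none of the alternatives is met. Condition not met.
  → Not every requirement is met — no jurisdiction.
The Civil Court of Casmont:
  (a) The contract was executed in Thornstead, not Casmont. The proviso offers no rescue either, since the defendant resides in Nordale, not Casmont. Not satisfied.
  (b) The claim is an employment claim, not a tort claim. Condition not met.
  (c) The amount in controversy is 46,250 dollars, which meets the USD 5,000 floor — that alternative is enough. The exception is not triggered, since the operative events occurred in Nordale, not Casmont. Condition met.
  (d) The defendant resides in Nordale, not Casmont. The proviso rescues it, though: the operative events occurred in Nordale. Satisfied.
  → No jurisdiction.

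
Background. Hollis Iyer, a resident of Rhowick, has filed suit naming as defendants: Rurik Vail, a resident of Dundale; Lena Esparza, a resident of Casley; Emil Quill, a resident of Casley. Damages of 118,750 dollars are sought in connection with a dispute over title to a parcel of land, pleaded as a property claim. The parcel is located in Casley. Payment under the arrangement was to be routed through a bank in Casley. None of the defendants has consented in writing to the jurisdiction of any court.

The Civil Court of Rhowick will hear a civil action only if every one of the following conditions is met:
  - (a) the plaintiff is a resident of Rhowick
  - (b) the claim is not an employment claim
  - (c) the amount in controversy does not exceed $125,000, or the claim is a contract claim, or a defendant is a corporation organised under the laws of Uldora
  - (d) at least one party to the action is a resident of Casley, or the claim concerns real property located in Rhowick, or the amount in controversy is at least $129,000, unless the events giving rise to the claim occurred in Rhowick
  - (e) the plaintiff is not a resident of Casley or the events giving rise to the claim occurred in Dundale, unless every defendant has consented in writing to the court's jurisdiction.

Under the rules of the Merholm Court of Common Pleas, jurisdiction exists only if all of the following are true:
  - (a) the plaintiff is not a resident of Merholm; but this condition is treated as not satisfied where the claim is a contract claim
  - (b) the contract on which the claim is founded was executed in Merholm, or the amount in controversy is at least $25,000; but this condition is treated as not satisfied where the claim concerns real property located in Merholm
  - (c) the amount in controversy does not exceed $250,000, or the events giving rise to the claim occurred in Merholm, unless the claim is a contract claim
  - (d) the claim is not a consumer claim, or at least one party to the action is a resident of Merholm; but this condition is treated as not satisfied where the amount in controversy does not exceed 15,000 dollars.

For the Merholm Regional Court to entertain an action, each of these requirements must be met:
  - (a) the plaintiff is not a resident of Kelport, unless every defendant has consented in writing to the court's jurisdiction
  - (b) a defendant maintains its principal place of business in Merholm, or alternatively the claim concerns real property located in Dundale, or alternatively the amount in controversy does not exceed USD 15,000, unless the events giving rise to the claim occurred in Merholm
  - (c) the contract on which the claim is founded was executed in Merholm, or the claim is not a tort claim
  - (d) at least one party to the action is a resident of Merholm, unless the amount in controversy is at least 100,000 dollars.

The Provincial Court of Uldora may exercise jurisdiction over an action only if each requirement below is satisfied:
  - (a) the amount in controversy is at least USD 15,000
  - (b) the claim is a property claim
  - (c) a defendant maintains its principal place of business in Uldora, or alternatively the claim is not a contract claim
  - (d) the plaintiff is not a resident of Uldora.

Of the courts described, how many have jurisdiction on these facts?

The Civil Court of Rhowick:
  (a) The plaintiff resides in Rhowick. Met.
  (b) The claim is a property claim, not an employment claim. Met.
  (c) The amount in controversy is USD 118,750, within the $125,000 ceiling, which satisfies one of the alternatives. Met.
  (d) Lena Esparza resides in Casley, so this disjunct is met. Satisfied.
  (e) The plaintiff resides in Rhowick, which is not Casley, so one alternative holds. Satisfied.
  → All conditions met; jurisdiction exists.
The Merholm Court of Common Pleas:
  (a) The plaintiff resides in Rhowick, which is not Merholm. And the carve-out is inapplicable — the claim is a property claim, not a contract claim. Met.
  (b) The amount in controversy is 118,750 dollars, which meets the 25,000 dollars floor, so this disjunct is met. The carve-out does not apply: the property lies in Casley, not Merholm. Satisfied.
  (c) The amount in controversy is $118,750, within the 250,000 dollars ceiling — that alternative is enough. Satisfied.
  (d) The claim is a property claim, not a consumer claim, which satisfies one of the alternatives. And the carve-out is inapplicable — the amount in controversy is USD 118,750, above the $15,000 ceiling. Satisfied.
  → The court has jurisdiction.
The Merholm Regional Court:
  (a) The plaintiff resides in Rhowick, which is not Kelport. Met.
  (b) No defendant is a corporation; the property lies in Casley, not Dundale; the amount in controversy is $118,750, above the USD 15,000 ceiling — no alternative holds. Nor does the 'unless' clause help: the operative events occurred in Casley, not Merholm. Condition not met.
  (c) The claim is a property claim, not a tort claim, which satisfies one of the alternatives. Met.
  (d) No party resides in Merholm. The proviso rescues it, though: the amount in controversy is $118,750, which meets the 100,000 dollars floor. Satisfied.
  → No jurisdiction.
The Provincial Court of Uldora:
  (a) The amount in controversy is USD 118,750, which meets the $15,000 floor. Condition met.
  (b) The claim is a property claim. Met.
  (c) The claim is a property claim, not a contract claim — that alternative is enough. Satisfied.
  (d) The plaintiff resides in Rhowick, which is not Uldora. Condition met.
  → All conditions met; jurisdiction exists.
Courts with jurisdiction: the Civil Court of Rhowick, the Merholm Court of Common Pleas, the Provincial Court of Uldora — 3 in total.

3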